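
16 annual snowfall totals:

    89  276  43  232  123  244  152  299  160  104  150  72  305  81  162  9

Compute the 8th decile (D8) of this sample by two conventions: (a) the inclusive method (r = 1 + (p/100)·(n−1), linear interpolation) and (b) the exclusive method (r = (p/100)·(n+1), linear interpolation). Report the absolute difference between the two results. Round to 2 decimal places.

19.20

Sorted: 9, 43, 72, 81, 89, 104, 123, 150, 152, 160, 162, 232, 244, 276, 299, 305.
n = 16.
(a) r = 13 → value at rank 13 = 244.
(b) r = 13.6; between ranks 13 (244) and 14 (276): 263.2.
|244 − 263.2| = 19.2.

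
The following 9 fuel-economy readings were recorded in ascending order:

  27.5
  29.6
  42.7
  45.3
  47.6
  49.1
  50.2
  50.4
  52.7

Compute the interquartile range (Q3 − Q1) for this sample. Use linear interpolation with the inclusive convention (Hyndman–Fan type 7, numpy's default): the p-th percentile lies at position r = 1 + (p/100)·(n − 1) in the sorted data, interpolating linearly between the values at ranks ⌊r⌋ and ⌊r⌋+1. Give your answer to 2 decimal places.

7.50

n = 9.
P25: r = 3 (integer) → 42.7.
P75: r = 7 (integer) → 50.2.
Difference: 50.2 − 42.7 = 7.5.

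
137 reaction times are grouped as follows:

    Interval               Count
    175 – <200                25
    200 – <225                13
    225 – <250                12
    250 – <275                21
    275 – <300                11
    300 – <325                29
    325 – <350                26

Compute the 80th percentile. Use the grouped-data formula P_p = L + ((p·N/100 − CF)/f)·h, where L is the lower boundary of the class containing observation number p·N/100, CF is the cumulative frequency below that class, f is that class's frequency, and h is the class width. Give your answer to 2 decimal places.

N = 137; target position k = 80/100 · 137 = 109.6.
Cumulative frequencies: 25, 38, 50, 71, 82, 111, 137.
Observation 109.6 falls in the class 300 – <325.
L = 300, CF = 82, f = 29, h = 25.
P80 = 300 + ((109.6 − 82)/29)·25 = 300 + 23.7931 = 323.793.

323.79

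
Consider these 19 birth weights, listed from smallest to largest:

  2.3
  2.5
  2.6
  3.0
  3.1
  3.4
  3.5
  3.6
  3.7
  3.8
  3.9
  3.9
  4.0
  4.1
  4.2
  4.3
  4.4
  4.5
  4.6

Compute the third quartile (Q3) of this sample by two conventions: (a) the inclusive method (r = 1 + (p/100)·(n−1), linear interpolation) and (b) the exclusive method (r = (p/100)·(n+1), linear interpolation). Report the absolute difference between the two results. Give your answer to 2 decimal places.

n = 19.
(a) r = 14.5; between ranks 14 (4.1) and 15 (4.2): 4.15.
(b) r = 15 → value at rank 15 = 4.2.
|4.15 − 4.2| = 0.05.

0.05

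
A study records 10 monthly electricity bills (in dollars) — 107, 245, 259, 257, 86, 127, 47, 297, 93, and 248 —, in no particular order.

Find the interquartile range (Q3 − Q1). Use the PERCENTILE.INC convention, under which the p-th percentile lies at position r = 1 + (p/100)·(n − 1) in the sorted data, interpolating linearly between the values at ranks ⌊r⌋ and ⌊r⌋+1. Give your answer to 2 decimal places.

Sorted: 47, 86, 93, 107, 127, 245, 248, 257, 259, 297.
n = 10.
P25: r = 3.25; ranks 3–4 are 93, 107; interpolating gives 96.5.
P75: r = 7.75; ranks 7–8 are 248, 257; interpolating gives 254.75.
Difference: 254.75 − 96.5 = 158.25.

158.25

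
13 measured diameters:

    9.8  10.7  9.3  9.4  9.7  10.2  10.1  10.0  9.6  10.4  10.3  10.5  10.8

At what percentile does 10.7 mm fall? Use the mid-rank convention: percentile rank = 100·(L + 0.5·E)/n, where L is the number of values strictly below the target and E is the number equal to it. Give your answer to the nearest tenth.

88.5

Sorted: 9.3, 9.4, 9.6, 9.7, 9.8, 10.0, 10.1, 10.2, 10.3, 10.4, 10.5, 10.7, 10.8.
Count below 10.7: L = 11; count equal: E = 1; n = 13.
Percentile rank = 100·(11 + 0.5·1)/13 = 100·11.5/13 = 88.46.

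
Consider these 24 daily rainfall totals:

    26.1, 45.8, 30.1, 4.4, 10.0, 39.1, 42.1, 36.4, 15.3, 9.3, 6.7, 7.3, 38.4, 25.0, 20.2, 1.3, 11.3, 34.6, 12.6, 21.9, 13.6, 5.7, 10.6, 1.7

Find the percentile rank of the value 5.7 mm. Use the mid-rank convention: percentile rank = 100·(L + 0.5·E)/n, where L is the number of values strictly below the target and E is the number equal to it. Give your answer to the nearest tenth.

Sorted: 1.3, 1.7, 4.4, 5.7, 6.7, 7.3, 9.3, 10.0, 10.6, 11.3, 12.6, 13.6, 15.3, 20.2, 21.9, 25.0, 26.1, 30.1, 34.6, 36.4, 38.4, 39.1, 42.1, 45.8.
Count below 5.7: L = 3; count equal: E = 1; n = 24.
Percentile rank = 100·(3 + 0.5·1)/24 = 100·3.5/24 = 14.58.

14.6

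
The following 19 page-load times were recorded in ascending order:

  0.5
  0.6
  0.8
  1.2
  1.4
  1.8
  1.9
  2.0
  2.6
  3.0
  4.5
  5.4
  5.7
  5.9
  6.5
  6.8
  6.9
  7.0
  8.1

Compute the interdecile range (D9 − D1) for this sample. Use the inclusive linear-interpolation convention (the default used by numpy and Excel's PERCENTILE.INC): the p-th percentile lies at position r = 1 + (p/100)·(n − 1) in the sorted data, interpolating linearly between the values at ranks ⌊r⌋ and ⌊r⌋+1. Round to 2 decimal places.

6.16

n = 19.
P10: r = 2.8; ranks 2–3 are 0.6, 0.8; interpolating gives 0.76.
P90: r = 17.2; ranks 17–18 are 6.9, 7.0; interpolating gives 6.92.
Difference: 6.92 − 0.76 = 6.16.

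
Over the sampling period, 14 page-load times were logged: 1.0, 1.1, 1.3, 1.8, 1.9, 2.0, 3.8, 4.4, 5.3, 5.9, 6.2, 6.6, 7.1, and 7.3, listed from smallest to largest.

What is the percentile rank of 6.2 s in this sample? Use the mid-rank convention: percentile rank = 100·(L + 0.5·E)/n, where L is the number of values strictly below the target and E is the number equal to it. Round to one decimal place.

Count below 6.2: L = 10; count equal: E = 1; n = 14.
Percentile rank = 100·(10 + 0.5·1)/14 = 100·10.5/14 = 75.

75.0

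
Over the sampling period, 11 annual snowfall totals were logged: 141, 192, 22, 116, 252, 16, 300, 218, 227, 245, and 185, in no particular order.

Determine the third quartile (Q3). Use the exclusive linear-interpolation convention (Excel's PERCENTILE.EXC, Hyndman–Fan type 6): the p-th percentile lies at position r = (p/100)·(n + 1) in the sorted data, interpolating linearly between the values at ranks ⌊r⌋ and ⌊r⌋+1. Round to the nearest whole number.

Sorted: 16, 22, 116, 141, 185, 192, 218, 227, 245, 252, 300.
n = 11.
r = (75/100)·(11 + 1) = 9.
r is an integer, so P75 is the value at rank 9: 245.

245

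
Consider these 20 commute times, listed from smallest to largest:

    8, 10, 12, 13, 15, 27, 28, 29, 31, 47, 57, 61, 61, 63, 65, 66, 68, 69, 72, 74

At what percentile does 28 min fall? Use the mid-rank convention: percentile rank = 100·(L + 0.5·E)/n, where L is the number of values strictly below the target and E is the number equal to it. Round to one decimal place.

Count below 28: L = 6; count equal: E = 1; n = 20.
Percentile rank = 100·(6 + 0.5·1)/20 = 100·6.5/20 = 32.5.

32.5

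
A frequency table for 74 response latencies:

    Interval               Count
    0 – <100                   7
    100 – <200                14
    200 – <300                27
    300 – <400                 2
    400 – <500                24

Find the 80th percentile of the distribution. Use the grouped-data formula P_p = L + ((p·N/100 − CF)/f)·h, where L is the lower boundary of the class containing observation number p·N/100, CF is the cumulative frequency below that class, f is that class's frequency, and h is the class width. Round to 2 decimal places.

438.33

N = 74; target position k = 80/100 · 74 = 59.2.
Cumulative frequencies: 7, 21, 48, 50, 74.
Observation 59.2 falls in the class 400 – <500.
L = 400, CF = 50, f = 24, h = 100.
P80 = 400 + ((59.2 − 50)/24)·100 = 400 + 38.3333 = 438.333.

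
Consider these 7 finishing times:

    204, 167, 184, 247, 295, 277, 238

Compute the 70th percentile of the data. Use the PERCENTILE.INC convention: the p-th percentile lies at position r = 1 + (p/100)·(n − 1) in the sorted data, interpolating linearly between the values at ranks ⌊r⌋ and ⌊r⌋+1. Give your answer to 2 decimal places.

Sorted: 167, 184, 204, 238, 247, 277, 295.
n = 7.
r = 1 + (70/100)·(7 − 1) = 1 + 4.2 = 5.2.
Rank 5 is 247 and rank 6 is 277.
Interpolate: 247 + 0.2·(277 − 247) = 247 + 0.2·30 = 253.

253.00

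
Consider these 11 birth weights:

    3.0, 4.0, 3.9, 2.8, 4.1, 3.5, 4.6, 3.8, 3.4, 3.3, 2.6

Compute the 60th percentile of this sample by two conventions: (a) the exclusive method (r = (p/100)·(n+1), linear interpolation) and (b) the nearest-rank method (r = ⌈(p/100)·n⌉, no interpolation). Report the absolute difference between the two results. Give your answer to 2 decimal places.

Sorted: 2.6, 2.8, 3.0, 3.3, 3.4, 3.5, 3.8, 3.9, 4.0, 4.1, 4.6.
n = 11.
(a) r = 7.2; between ranks 7 (3.8) and 8 (3.9): 3.82.
(b) the nearest-rank method: rank 7 → 3.8.
|3.82 − 3.8| = 0.02.

0.02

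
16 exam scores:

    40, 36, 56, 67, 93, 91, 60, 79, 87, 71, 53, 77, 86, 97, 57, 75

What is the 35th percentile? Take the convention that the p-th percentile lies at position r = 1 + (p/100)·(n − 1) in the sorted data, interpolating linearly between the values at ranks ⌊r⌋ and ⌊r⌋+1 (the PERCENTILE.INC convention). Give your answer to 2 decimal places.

Sorted: 36, 40, 53, 56, 57, 60, 67, 71, 75, 77, 79, 86, 87, 91, 93, 97.
n = 16.
r = 1 + (35/100)·(16 − 1) = 1 + 5.25 = 6.25.
Rank 6 is 60 and rank 7 is 67.
Interpolate: 60 + 0.25·(67 − 60) = 60 + 0.25·7 = 61.75.

61.75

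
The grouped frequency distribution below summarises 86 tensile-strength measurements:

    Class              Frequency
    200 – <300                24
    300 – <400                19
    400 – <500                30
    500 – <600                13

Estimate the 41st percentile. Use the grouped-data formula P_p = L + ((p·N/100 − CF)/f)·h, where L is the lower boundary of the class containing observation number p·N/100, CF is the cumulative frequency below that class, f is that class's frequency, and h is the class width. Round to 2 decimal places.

359.26

N = 86; target position k = 41/100 · 86 = 35.26.
Cumulative frequencies: 24, 43, 73, 86.
Observation 35.26 falls in the class 300 – <400.
L = 300, CF = 24, f = 19, h = 100.
P41 = 300 + ((35.26 − 24)/19)·100 = 300 + 59.2632 = 359.263.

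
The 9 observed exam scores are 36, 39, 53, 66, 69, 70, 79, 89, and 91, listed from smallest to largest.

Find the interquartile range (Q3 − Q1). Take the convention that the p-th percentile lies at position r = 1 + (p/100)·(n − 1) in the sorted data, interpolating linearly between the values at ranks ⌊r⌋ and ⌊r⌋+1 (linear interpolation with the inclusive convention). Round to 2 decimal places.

26.00

n = 9.
P25: r = 3 (integer) → 53.
P75: r = 7 (integer) → 79.
Difference: 79 − 53 = 26.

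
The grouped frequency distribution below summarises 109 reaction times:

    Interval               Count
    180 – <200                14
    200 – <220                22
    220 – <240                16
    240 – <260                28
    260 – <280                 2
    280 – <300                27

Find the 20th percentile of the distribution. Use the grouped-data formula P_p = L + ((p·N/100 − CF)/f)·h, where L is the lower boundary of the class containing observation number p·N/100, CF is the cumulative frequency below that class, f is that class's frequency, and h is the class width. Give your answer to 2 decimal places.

207.09

N = 109; target position k = 20/100 · 109 = 21.8.
Cumulative frequencies: 14, 36, 52, 80, 82, 109.
Observation 21.8 falls in the class 200 – <220.
L = 200, CF = 14, f = 22, h = 20.
P20 = 200 + ((21.8 − 14)/22)·20 = 200 + 7.09091 = 207.091.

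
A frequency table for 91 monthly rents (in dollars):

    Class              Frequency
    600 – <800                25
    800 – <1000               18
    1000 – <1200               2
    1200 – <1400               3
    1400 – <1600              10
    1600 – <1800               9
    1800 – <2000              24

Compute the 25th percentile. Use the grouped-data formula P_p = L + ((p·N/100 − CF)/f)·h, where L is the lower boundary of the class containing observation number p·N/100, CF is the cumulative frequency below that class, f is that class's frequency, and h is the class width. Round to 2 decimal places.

782.00

N = 91; target position k = 25/100 · 91 = 22.75.
Cumulative frequencies: 25, 43, 45, 48, 58, 67, 91.
Observation 22.75 falls in the class 600 – <800.
L = 600, CF = 0, f = 25, h = 200.
P25 = 600 + ((22.75 − 0)/25)·200 = 600 + 182 = 782.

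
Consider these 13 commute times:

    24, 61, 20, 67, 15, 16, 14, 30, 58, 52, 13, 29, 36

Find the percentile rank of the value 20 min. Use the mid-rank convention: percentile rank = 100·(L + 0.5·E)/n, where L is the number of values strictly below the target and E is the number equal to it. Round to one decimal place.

Sorted: 13, 14, 15, 16, 20, 24, 29, 30, 36, 52, 58, 61, 67.
Count below 20: L = 4; count equal: E = 1; n = 13.
Percentile rank = 100·(4 + 0.5·1)/13 = 100·4.5/13 = 34.62.

34.6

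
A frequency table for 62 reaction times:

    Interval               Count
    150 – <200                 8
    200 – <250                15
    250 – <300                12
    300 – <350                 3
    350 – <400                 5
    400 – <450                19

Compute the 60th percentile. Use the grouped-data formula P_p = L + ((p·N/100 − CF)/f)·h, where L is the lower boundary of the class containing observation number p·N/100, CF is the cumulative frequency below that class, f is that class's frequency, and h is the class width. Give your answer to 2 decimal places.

N = 62; target position k = 60/100 · 62 = 37.2.
Cumulative frequencies: 8, 23, 35, 38, 43, 62.
Observation 37.2 falls in the class 300 – <350.
L = 300, CF = 35, f = 3, h = 50.
P60 = 300 + ((37.2 − 35)/3)·50 = 300 + 36.6667 = 336.667.

336.67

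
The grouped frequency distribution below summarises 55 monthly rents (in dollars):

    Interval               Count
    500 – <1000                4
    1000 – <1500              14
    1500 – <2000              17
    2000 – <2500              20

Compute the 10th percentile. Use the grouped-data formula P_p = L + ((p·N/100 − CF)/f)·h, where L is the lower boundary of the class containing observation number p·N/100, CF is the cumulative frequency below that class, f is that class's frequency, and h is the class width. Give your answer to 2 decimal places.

N = 55; target position k = 10/100 · 55 = 5.5.
Cumulative frequencies: 4, 18, 35, 55.
Observation 5.5 falls in the class 1000 – <1500.
L = 1000, CF = 4, f = 14, h = 500.
P10 = 1000 + ((5.5 − 4)/14)·500 = 1000 + 53.5714 = 1053.57.

1053.57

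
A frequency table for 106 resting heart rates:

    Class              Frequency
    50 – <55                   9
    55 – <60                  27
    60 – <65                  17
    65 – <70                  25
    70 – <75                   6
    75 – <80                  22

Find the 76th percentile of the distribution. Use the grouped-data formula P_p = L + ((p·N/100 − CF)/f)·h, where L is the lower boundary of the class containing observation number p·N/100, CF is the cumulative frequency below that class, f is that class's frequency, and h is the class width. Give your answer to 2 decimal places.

72.13

N = 106; target position k = 76/100 · 106 = 80.56.
Cumulative frequencies: 9, 36, 53, 78, 84, 106.
Observation 80.56 falls in the class 70 – <75.
L = 70, CF = 78, f = 6, h = 5.
P76 = 70 + ((80.56 − 78)/6)·5 = 70 + 2.13333 = 72.1333.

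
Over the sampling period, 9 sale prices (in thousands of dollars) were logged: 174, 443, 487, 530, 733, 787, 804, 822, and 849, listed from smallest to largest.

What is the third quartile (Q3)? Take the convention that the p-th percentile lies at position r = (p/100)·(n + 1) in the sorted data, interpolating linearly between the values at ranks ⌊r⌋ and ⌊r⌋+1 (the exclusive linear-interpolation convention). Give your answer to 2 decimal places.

n = 9.
r = (75/100)·(9 + 1) = 7.5.
Rank 7 is 804 and rank 8 is 822.
Interpolate: 804 + 0.5·(822 − 804) = 804 + 0.5·18 = 813.

813.00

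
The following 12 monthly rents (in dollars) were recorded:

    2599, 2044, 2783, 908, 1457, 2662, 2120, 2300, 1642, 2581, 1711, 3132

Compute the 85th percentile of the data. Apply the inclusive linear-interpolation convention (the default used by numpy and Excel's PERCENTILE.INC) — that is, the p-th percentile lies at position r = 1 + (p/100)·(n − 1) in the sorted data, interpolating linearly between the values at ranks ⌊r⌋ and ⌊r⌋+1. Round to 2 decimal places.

Sorted: 908, 1457, 1642, 1711, 2044, 2120, 2300, 2581, 2599, 2662, 2783, 3132.
n = 12.
r = 1 + (85/100)·(12 − 1) = 1 + 9.35 = 10.35.
Rank 10 is 2662 and rank 11 is 2783.
Interpolate: 2662 + 0.35·(2783 − 2662) = 2662 + 0.35·121 = 2704.35.

2704.35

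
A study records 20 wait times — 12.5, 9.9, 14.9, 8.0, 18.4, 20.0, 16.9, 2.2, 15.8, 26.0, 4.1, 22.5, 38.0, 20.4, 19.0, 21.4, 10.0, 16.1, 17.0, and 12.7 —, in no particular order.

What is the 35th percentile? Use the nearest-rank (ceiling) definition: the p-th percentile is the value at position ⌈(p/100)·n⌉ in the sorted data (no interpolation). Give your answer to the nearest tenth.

12.7

Sorted: 2.2, 4.1, 8.0, 9.9, 10.0, 12.5, 12.7, 14.9, 15.8, 16.1, 16.9, 17.0, 18.4, 19.0, 20.0, 20.4, 21.4, 22.5, 26.0, 38.0.
n = 20.
Position = ⌈35/100 · 20⌉ = ⌈7⌉ = 7.
The value at rank 7 is 12.7.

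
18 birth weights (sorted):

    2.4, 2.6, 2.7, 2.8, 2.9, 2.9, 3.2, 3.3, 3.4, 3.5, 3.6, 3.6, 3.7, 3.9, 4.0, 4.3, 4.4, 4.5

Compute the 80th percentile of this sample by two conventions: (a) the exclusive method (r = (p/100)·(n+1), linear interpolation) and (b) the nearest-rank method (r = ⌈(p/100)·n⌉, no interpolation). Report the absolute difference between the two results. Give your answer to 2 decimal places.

0.06

n = 18.
(a) r = 15.2; between ranks 15 (4.0) and 16 (4.3): 4.06.
(b) the nearest-rank method: rank 15 → 4.
|4.06 − 4| = 0.06.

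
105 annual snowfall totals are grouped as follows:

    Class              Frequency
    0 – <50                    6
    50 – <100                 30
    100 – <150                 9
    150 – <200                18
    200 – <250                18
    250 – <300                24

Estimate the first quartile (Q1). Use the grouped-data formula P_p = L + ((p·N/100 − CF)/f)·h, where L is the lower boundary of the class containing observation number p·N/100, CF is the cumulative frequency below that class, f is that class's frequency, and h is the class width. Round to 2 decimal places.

83.75

N = 105; target position k = 25/100 · 105 = 26.25.
Cumulative frequencies: 6, 36, 45, 63, 81, 105.
Observation 26.25 falls in the class 50 – <100.
L = 50, CF = 6, f = 30, h = 50.
P25 = 50 + ((26.25 − 6)/30)·50 = 50 + 33.75 = 83.75.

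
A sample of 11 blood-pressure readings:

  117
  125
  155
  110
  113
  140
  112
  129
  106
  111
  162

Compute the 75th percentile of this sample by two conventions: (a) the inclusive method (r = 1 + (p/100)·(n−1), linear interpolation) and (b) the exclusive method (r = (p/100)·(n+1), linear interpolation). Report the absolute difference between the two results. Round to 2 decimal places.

Sorted: 106, 110, 111, 112, 113, 117, 125, 129, 140, 155, 162.
n = 11.
(a) r = 8.5; between ranks 8 (129) and 9 (140): 134.5.
(b) r = 9 → value at rank 9 = 140.
|134.5 − 140| = 5.5.

5.50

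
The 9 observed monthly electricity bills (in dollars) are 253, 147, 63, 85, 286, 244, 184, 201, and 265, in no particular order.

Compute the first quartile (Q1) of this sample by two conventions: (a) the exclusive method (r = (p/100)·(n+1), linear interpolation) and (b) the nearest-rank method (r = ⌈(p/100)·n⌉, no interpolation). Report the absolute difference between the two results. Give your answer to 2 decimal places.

31.00

Sorted: 63, 85, 147, 184, 201, 244, 253, 265, 286.
n = 9.
(a) r = 2.5; between ranks 2 (85) and 3 (147): 116.
(b) the nearest-rank method: rank 3 → 147.
|116 − 147| = 31.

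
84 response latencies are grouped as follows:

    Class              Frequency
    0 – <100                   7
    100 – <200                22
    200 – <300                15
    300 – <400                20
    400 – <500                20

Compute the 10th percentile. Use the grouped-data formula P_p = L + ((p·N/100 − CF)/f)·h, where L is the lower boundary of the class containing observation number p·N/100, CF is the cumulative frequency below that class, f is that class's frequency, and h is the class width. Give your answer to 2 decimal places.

106.36

N = 84; target position k = 10/100 · 84 = 8.4.
Cumulative frequencies: 7, 29, 44, 64, 84.
Observation 8.4 falls in the class 100 – <200.
L = 100, CF = 7, f = 22, h = 100.
P10 = 100 + ((8.4 − 7)/22)·100 = 100 + 6.36364 = 106.364.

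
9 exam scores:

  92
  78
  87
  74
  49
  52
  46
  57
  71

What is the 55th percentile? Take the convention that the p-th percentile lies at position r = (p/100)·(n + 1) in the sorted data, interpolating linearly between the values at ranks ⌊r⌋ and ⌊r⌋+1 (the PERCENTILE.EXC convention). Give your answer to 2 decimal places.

Sorted: 46, 49, 52, 57, 71, 74, 78, 87, 92.
n = 9.
r = (55/100)·(9 + 1) = 5.5.
Rank 5 is 71 and rank 6 is 74.
Interpolate: 71 + 0.5·(74 − 71) = 71 + 0.5·3 = 72.5.

72.50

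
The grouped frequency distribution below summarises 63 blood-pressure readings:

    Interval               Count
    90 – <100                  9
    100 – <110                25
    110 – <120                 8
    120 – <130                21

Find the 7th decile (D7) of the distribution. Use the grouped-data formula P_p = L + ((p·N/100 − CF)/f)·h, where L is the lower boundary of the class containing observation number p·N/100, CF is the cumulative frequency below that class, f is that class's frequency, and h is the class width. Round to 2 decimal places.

121.00

N = 63; target position k = 70/100 · 63 = 44.1.
Cumulative frequencies: 9, 34, 42, 63.
Observation 44.1 falls in the class 120 – <130.
L = 120, CF = 42, f = 21, h = 10.
P70 = 120 + ((44.1 − 42)/21)·10 = 120 + 1 = 121.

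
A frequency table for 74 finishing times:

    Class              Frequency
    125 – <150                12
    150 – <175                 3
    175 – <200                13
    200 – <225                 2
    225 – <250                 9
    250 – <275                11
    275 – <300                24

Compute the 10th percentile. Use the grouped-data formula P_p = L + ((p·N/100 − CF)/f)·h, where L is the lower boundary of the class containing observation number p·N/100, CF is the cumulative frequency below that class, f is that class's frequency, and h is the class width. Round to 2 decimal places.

N = 74; target position k = 10/100 · 74 = 7.4.
Cumulative frequencies: 12, 15, 28, 30, 39, 50, 74.
Observation 7.4 falls in the class 125 – <150.
L = 125, CF = 0, f = 12, h = 25.
P10 = 125 + ((7.4 − 0)/12)·25 = 125 + 15.4167 = 140.417.

140.42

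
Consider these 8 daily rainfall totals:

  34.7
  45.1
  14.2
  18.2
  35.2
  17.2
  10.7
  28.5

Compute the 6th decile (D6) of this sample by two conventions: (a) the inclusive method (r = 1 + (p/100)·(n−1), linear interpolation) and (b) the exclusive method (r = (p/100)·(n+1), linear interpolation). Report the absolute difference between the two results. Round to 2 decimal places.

Sorted: 10.7, 14.2, 17.2, 18.2, 28.5, 34.7, 35.2, 45.1.
n = 8.
(a) r = 5.2; between ranks 5 (28.5) and 6 (34.7): 29.74.
(b) r = 5.4; between ranks 5 (28.5) and 6 (34.7): 30.98.
|29.74 − 30.98| = 1.24.

1.24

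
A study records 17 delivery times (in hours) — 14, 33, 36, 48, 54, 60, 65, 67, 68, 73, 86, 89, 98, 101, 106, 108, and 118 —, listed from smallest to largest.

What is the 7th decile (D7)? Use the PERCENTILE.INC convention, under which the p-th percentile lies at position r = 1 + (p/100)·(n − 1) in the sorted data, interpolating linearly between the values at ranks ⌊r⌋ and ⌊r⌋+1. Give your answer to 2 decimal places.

90.80

n = 17.
r = 1 + (70/100)·(17 − 1) = 1 + 11.2 = 12.2.
Rank 12 is 89 and rank 13 is 98.
Interpolate: 89 + 0.2·(98 − 89) = 89 + 0.2·9 = 90.8.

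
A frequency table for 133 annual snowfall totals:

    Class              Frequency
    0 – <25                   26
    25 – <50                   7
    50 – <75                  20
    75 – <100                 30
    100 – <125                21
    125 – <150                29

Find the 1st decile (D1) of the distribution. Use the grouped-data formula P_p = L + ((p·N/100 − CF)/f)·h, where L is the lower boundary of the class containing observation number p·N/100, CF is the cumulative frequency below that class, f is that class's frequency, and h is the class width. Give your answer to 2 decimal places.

12.79

N = 133; target position k = 10/100 · 133 = 13.3.
Cumulative frequencies: 26, 33, 53, 83, 104, 133.
Observation 13.3 falls in the class 0 – <25.
L = 0, CF = 0, f = 26, h = 25.
P10 = 0 + ((13.3 − 0)/26)·25 = 0 + 12.7885 = 12.7885.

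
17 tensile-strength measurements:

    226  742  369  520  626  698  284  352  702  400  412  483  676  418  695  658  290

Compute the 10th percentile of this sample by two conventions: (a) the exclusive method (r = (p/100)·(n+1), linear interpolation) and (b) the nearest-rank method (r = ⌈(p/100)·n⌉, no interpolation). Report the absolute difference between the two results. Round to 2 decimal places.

Sorted: 226, 284, 290, 352, 369, 400, 412, 418, 483, 520, 626, 658, 676, 695, 698, 702, 742.
n = 17.
(a) r = 1.8; between ranks 1 (226) and 2 (284): 272.4.
(b) the nearest-rank method: rank 2 → 284.
|272.4 − 284| = 11.6.

11.60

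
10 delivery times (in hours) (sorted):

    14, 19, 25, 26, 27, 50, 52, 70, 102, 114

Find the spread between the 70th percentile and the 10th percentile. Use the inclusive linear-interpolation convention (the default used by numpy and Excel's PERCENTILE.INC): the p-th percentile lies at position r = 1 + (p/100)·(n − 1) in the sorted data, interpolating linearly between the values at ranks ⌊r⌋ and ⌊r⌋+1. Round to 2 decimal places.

n = 10.
P10: r = 1.9; ranks 1–2 are 14, 19; interpolating gives 18.5.
P70: r = 7.3; ranks 7–8 are 52, 70; interpolating gives 57.4.
Difference: 57.4 − 18.5 = 38.9.

38.90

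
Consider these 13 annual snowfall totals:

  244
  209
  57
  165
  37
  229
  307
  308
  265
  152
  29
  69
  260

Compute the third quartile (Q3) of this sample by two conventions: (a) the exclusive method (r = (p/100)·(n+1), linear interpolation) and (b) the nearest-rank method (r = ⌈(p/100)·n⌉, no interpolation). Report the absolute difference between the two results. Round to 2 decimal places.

2.50

Sorted: 29, 37, 57, 69, 152, 165, 209, 229, 244, 260, 265, 307, 308.
n = 13.
(a) r = 10.5; between ranks 10 (260) and 11 (265): 262.5.
(b) the nearest-rank method: rank 10 → 260.
|262.5 − 260| = 2.5.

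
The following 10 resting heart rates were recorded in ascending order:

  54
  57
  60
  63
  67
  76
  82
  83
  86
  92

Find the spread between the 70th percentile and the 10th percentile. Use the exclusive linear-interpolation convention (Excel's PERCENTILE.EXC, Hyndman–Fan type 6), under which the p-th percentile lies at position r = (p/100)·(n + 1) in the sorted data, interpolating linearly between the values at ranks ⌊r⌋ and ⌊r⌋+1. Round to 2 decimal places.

n = 10.
P10: r = 1.1; ranks 1–2 are 54, 57; interpolating gives 54.3.
P70: r = 7.7; ranks 7–8 are 82, 83; interpolating gives 82.7.
Difference: 82.7 − 54.3 = 28.4.

28.40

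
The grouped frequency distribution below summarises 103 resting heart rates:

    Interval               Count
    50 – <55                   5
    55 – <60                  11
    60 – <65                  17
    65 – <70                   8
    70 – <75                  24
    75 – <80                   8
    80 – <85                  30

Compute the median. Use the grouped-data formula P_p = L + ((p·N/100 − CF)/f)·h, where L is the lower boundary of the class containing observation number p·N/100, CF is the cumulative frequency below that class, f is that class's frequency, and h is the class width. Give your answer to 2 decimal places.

N = 103; target position k = 50/100 · 103 = 51.5.
Cumulative frequencies: 5, 16, 33, 41, 65, 73, 103.
Observation 51.5 falls in the class 70 – <75.
L = 70, CF = 41, f = 24, h = 5.
P50 = 70 + ((51.5 − 41)/24)·5 = 70 + 2.1875 = 72.1875.

72.19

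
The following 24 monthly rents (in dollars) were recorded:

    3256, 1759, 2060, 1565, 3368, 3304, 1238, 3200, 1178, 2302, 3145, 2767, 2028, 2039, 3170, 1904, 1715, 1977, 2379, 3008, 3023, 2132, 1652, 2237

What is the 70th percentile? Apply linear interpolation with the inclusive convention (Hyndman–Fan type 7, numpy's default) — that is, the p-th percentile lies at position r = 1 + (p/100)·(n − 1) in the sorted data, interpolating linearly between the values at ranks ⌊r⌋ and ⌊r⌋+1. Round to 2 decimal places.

3009.50

Sorted: 1178, 1238, 1565, 1652, 1715, 1759, 1904, 1977, 2028, 2039, 2060, 2132, 2237, 2302, 2379, 2767, 3008, 3023, 3145, 3170, 3200, 3256, 3304, 3368.
n = 24.
r = 1 + (70/100)·(24 − 1) = 1 + 16.1 = 17.1.
Rank 17 is 3008 and rank 18 is 3023.
Interpolate: 3008 + 0.1·(3023 − 3008) = 3008 + 0.1·15 = 3009.5.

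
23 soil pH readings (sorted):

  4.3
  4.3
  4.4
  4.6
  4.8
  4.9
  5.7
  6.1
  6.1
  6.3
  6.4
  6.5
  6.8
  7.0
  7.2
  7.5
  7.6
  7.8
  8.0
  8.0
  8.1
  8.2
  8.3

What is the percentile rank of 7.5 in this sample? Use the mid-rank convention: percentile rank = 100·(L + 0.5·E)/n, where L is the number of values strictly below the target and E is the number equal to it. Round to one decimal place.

Count below 7.5: L = 15; count equal: E = 1; n = 23.
Percentile rank = 100·(15 + 0.5·1)/23 = 100·15.5/23 = 67.39.

67.4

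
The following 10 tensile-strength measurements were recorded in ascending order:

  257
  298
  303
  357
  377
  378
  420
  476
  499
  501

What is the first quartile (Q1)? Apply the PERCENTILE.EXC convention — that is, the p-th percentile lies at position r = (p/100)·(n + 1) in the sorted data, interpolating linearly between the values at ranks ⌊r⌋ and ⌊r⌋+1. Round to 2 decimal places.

301.75

n = 10.
r = (25/100)·(10 + 1) = 2.75.
Rank 2 is 298 and rank 3 is 303.
Interpolate: 298 + 0.75·(303 − 298) = 298 + 0.75·5 = 301.75.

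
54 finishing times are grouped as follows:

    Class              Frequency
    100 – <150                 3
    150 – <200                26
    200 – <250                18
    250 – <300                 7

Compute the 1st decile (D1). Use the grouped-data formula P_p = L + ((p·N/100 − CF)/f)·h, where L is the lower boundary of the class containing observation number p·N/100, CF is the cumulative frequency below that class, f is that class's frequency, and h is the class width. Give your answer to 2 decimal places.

154.62

N = 54; target position k = 10/100 · 54 = 5.4.
Cumulative frequencies: 3, 29, 47, 54.
Observation 5.4 falls in the class 150 – <200.
L = 150, CF = 3, f = 26, h = 50.
P10 = 150 + ((5.4 − 3)/26)·50 = 150 + 4.61538 = 154.615.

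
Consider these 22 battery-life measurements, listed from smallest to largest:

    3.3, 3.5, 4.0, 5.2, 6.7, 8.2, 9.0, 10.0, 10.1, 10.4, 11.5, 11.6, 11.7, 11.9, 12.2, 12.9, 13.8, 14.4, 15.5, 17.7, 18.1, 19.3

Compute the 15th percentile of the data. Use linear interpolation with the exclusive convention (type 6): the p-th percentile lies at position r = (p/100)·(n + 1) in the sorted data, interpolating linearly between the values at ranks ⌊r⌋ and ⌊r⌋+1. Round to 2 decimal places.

4.54

n = 22.
r = (15/100)·(22 + 1) = 3.45.
Rank 3 is 4.0 and rank 4 is 5.2.
Interpolate: 4.0 + 0.45·(5.2 − 4.0) = 4.0 + 0.45·1.2 = 4.54.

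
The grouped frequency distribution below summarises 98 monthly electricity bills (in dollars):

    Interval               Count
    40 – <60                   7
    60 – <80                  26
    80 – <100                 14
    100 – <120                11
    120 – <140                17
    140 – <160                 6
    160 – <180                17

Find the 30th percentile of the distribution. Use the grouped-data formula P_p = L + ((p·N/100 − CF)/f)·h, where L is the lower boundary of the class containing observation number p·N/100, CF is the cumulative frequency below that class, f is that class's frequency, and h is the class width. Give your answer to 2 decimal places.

N = 98; target position k = 30/100 · 98 = 29.4.
Cumulative frequencies: 7, 33, 47, 58, 75, 81, 98.
Observation 29.4 falls in the class 60 – <80.
L = 60, CF = 7, f = 26, h = 20.
P30 = 60 + ((29.4 − 7)/26)·20 = 60 + 17.2308 = 77.2308.

77.23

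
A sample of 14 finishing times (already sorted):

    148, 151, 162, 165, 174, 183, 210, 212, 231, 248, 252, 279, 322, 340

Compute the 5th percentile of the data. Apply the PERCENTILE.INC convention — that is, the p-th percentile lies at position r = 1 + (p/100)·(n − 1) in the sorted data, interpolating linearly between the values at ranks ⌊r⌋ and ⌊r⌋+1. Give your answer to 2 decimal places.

149.95

n = 14.
r = 1 + (5/100)·(14 − 1) = 1 + 0.65 = 1.65.
Rank 1 is 148 and rank 2 is 151.
Interpolate: 148 + 0.65·(151 − 148) = 148 + 0.65·3 = 149.95.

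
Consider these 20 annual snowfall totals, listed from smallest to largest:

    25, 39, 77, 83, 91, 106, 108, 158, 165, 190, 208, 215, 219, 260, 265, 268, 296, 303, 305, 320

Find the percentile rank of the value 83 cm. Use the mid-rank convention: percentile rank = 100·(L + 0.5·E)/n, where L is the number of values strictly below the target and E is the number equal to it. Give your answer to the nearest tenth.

17.5

Count below 83: L = 3; count equal: E = 1; n = 20.
Percentile rank = 100·(3 + 0.5·1)/20 = 100·3.5/20 = 17.5.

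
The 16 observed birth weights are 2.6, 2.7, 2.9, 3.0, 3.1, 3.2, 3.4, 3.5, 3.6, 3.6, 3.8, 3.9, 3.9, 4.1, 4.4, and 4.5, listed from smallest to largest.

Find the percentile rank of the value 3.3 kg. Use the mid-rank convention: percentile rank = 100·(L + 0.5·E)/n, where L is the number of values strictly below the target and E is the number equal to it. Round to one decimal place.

37.5

Count below 3.3: L = 6; count equal: E = 0; n = 16.
Percentile rank = 100·(6 + 0.5·0)/16 = 100·6/16 = 37.5.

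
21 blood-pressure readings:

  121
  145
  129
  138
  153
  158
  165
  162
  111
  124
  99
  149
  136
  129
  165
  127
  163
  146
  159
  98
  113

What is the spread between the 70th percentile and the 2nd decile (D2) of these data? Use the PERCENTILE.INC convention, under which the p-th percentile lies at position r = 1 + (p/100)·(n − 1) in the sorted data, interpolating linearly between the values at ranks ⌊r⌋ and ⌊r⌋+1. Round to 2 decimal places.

32.00

Sorted: 98, 99, 111, 113, 121, 124, 127, 129, 129, 136, 138, 145, 146, 149, 153, 158, 159, 162, 163, 165, 165.
n = 21.
P20: r = 5 (integer) → 121.
P70: r = 15 (integer) → 153.
Difference: 153 − 121 = 32.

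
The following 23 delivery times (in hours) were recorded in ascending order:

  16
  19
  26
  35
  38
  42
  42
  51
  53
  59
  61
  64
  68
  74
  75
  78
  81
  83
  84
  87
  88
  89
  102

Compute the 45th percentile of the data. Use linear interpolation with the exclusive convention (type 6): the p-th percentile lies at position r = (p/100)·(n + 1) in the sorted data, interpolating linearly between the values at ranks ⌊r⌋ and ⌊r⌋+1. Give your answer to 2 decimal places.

n = 23.
r = (45/100)·(23 + 1) = 10.8.
Rank 10 is 59 and rank 11 is 61.
Interpolate: 59 + 0.8·(61 − 59) = 59 + 0.8·2 = 60.6.

60.60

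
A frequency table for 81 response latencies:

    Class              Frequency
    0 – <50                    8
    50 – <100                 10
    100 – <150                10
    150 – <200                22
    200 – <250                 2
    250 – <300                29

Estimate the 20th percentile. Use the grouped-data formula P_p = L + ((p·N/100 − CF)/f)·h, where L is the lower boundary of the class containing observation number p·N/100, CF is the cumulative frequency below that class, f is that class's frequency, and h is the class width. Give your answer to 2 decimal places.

91.00

N = 81; target position k = 20/100 · 81 = 16.2.
Cumulative frequencies: 8, 18, 28, 50, 52, 81.
Observation 16.2 falls in the class 50 – <100.
L = 50, CF = 8, f = 10, h = 50.
P20 = 50 + ((16.2 − 8)/10)·50 = 50 + 41 = 91.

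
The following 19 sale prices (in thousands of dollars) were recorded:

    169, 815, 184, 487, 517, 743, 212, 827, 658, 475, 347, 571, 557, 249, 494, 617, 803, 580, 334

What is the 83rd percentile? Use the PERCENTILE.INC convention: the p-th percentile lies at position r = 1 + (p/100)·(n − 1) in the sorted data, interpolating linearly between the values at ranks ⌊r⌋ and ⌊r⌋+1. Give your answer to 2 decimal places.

737.90

Sorted: 169, 184, 212, 249, 334, 347, 475, 487, 494, 517, 557, 571, 580, 617, 658, 743, 803, 815, 827.
n = 19.
r = 1 + (83/100)·(19 − 1) = 1 + 14.94 = 15.94.
Rank 15 is 658 and rank 16 is 743.
Interpolate: 658 + 0.94·(743 − 658) = 658 + 0.94·85 = 737.9.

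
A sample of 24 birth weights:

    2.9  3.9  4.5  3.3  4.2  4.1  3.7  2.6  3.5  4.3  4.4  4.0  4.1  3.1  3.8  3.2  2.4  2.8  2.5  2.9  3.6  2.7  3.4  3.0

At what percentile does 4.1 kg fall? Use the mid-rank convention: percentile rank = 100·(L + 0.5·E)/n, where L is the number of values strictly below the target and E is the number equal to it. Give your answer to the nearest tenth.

Sorted: 2.4, 2.5, 2.6, 2.7, 2.8, 2.9, 2.9, 3.0, 3.1, 3.2, 3.3, 3.4, 3.5, 3.6, 3.7, 3.8, 3.9, 4.0, 4.1, 4.1, 4.2, 4.3, 4.4, 4.5.
Count below 4.1: L = 18; count equal: E = 2; n = 24.
Percentile rank = 100·(18 + 0.5·2)/24 = 100·19/24 = 79.17.

79.2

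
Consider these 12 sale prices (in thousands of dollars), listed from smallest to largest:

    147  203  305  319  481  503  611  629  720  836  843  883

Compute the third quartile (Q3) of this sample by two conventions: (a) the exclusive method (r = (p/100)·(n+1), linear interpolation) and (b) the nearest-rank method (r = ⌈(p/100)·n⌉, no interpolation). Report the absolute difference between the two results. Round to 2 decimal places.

n = 12.
(a) r = 9.75; between ranks 9 (720) and 10 (836): 807.
(b) the nearest-rank method: rank 9 → 720.
|807 − 720| = 87.

87.00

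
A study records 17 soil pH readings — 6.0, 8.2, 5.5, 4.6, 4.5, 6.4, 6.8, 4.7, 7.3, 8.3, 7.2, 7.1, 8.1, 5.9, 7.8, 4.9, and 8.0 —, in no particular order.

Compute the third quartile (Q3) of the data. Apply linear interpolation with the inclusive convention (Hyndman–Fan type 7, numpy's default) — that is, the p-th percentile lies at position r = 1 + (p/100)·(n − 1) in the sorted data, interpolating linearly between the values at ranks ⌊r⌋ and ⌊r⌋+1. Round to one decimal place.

7.8

Sorted: 4.5, 4.6, 4.7, 4.9, 5.5, 5.9, 6.0, 6.4, 6.8, 7.1, 7.2, 7.3, 7.8, 8.0, 8.1, 8.2, 8.3.
n = 17.
r = 1 + (75/100)·(17 − 1) = 1 + 12 = 13.
r is an integer, so P75 is the value at rank 13: 7.8.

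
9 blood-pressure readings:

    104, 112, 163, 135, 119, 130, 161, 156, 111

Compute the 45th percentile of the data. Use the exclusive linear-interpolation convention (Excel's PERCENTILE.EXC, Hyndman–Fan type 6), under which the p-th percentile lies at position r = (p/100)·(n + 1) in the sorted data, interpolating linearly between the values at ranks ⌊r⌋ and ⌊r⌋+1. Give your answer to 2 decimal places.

124.50

Sorted: 104, 111, 112, 119, 130, 135, 156, 161, 163.
n = 9.
r = (45/100)·(9 + 1) = 4.5.
Rank 4 is 119 and rank 5 is 130.
Interpolate: 119 + 0.5·(130 − 119) = 119 + 0.5·11 = 124.5.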